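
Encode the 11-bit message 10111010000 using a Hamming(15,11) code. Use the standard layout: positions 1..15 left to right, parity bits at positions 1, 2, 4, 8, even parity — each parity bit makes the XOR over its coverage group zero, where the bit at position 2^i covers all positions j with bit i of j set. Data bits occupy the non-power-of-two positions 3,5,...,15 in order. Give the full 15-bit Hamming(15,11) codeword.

001001101010000

Place data bits at non-power-of-two positions: b3=1, b5=0, b6=1, b7=1, b9=1, b10=0, b11=1, b12=0, b13=0, b14=0, b15=0.
p1 = XOR of data positions {3,5,7,9,11,13,15} = 1⊕0⊕1⊕1⊕1⊕0⊕0 = 0
p2 = XOR of data positions {3,6,7,10,11,14,15} = 1⊕1⊕1⊕0⊕1⊕0⊕0 = 0
p4 = XOR of data positions {5,6,7,12,13,14,15} = 0⊕1⊕1⊕0⊕0⊕0⊕0 = 0
p8 = XOR of data positions {9,10,11,12,13,14,15} = 1⊕0⊕1⊕0⊕0⊕0⊕0 = 0
Codeword b1..b15 = 001001101010000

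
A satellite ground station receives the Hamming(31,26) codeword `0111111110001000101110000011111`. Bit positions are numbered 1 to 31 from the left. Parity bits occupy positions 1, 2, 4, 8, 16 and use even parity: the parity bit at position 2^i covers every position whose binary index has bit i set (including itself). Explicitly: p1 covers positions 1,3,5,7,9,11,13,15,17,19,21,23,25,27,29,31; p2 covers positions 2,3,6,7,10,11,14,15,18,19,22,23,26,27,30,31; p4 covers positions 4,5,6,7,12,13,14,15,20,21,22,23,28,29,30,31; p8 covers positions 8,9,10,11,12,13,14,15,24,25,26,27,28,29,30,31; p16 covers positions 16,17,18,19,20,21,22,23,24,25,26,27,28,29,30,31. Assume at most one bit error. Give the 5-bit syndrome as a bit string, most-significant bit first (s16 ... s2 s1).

s1: b1⊕b3⊕b5⊕b7⊕b9⊕b11⊕b13⊕b15⊕b17⊕b19⊕b21⊕b23⊕b25⊕b27⊕b29⊕b31 = 0⊕1⊕1⊕1⊕1⊕0⊕1⊕0⊕1⊕1⊕1⊕0⊕0⊕1⊕1⊕1 = 1
s2: b2⊕b3⊕b6⊕b7⊕b10⊕b11⊕b14⊕b15⊕b18⊕b19⊕b22⊕b23⊕b26⊕b27⊕b30⊕b31 = 1⊕1⊕1⊕1⊕0⊕0⊕0⊕0⊕0⊕1⊕0⊕0⊕0⊕1⊕1⊕1 = 0
s4: b4⊕b5⊕b6⊕b7⊕b12⊕b13⊕b14⊕b15⊕b20⊕b21⊕b22⊕b23⊕b28⊕b29⊕b30⊕b31 = 1⊕1⊕1⊕1⊕0⊕1⊕0⊕0⊕1⊕1⊕0⊕0⊕1⊕1⊕1⊕1 = 1
s8: b8⊕b9⊕b10⊕b11⊕b12⊕b13⊕b14⊕b15⊕b24⊕b25⊕b26⊕b27⊕b28⊕b29⊕b30⊕b31 = 1⊕1⊕0⊕0⊕0⊕1⊕0⊕0⊕0⊕0⊕0⊕1⊕1⊕1⊕1⊕1 = 0
s16: b16⊕b17⊕b18⊕b19⊕b20⊕b21⊕b22⊕b23⊕b24⊕b25⊕b26⊕b27⊕b28⊕b29⊕b30⊕b31 = 0⊕1⊕0⊕1⊕1⊕1⊕0⊕0⊕0⊕0⊕0⊕1⊕1⊕1⊕1⊕1 = 1
Syndrome (s16...s1) = 10101 → position 21.

10101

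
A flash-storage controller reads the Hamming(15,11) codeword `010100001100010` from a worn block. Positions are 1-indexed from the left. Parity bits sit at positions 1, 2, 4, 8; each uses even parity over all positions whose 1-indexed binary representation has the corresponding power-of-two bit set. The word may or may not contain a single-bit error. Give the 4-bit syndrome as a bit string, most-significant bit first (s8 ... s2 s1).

1011

s1: b1⊕b3⊕b5⊕b7⊕b9⊕b11⊕b13⊕b15 = 0⊕0⊕0⊕0⊕1⊕0⊕0⊕0 = 1
s2: b2⊕b3⊕b6⊕b7⊕b10⊕b11⊕b14⊕b15 = 1⊕0⊕0⊕0⊕1⊕0⊕1⊕0 = 1
s4: b4⊕b5⊕b6⊕b7⊕b12⊕b13⊕b14⊕b15 = 1⊕0⊕0⊕0⊕0⊕0⊕1⊕0 = 0
s8: b8⊕b9⊕b10⊕b11⊕b12⊕b13⊕b14⊕b15 = 0⊕1⊕1⊕0⊕0⊕0⊕1⊕0 = 1
Syndrome (s8...s1) = 1011 → position 11.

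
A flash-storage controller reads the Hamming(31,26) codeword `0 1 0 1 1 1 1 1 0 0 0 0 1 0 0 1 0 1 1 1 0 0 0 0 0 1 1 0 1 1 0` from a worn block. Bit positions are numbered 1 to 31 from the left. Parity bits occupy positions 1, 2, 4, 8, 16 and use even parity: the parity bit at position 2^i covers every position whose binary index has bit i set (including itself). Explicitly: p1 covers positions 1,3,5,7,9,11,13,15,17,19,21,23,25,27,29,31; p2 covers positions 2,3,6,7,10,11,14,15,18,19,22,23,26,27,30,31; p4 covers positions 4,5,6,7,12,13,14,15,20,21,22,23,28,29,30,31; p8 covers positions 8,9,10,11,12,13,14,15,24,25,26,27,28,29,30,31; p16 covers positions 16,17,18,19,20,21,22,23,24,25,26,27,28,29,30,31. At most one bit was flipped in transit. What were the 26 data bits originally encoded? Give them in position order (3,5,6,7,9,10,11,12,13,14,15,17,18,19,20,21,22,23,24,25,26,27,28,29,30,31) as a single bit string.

01110000100011100000110110

s1: b1⊕b3⊕b5⊕b7⊕b9⊕b11⊕b13⊕b15⊕b17⊕b19⊕b21⊕b23⊕b25⊕b27⊕b29⊕b31 = 0⊕0⊕1⊕1⊕0⊕0⊕1⊕0⊕0⊕1⊕0⊕0⊕0⊕1⊕1⊕0 = 0
s2: b2⊕b3⊕b6⊕b7⊕b10⊕b11⊕b14⊕b15⊕b18⊕b19⊕b22⊕b23⊕b26⊕b27⊕b30⊕b31 = 1⊕0⊕1⊕1⊕0⊕0⊕0⊕0⊕1⊕1⊕0⊕0⊕1⊕1⊕1⊕0 = 0
s4: b4⊕b5⊕b6⊕b7⊕b12⊕b13⊕b14⊕b15⊕b20⊕b21⊕b22⊕b23⊕b28⊕b29⊕b30⊕b31 = 1⊕1⊕1⊕1⊕0⊕1⊕0⊕0⊕1⊕0⊕0⊕0⊕0⊕1⊕1⊕0 = 0
s8: b8⊕b9⊕b10⊕b11⊕b12⊕b13⊕b14⊕b15⊕b24⊕b25⊕b26⊕b27⊕b28⊕b29⊕b30⊕b31 = 1⊕0⊕0⊕0⊕0⊕1⊕0⊕0⊕0⊕0⊕1⊕1⊕0⊕1⊕1⊕0 = 0
s16: b16⊕b17⊕b18⊕b19⊕b20⊕b21⊕b22⊕b23⊕b24⊕b25⊕b26⊕b27⊕b28⊕b29⊕b30⊕b31 = 1⊕0⊕1⊕1⊕1⊕0⊕0⊕0⊕0⊕0⊕1⊕1⊕0⊕1⊕1⊕0 = 0
Syndrome (s16...s1) = 00000 → position 0 (no error).
No correction needed.
Data bits at positions 3,5,6,7,9,10,11,12,13,14,15,17,18,19,20,21,22,23,24,25,26,27,28,29,30,31: 01110000100011100000110110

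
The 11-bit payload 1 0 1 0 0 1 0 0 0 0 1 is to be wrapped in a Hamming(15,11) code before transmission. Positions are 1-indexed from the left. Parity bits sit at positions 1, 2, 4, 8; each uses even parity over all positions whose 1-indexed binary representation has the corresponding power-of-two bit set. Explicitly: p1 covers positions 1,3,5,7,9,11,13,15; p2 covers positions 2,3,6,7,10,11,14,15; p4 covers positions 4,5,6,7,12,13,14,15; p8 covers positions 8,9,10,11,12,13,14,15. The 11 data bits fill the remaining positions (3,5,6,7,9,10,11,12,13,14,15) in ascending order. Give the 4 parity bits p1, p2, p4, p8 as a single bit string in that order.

Place data bits at non-power-of-two positions: b3=1, b5=0, b6=1, b7=0, b9=0, b10=1, b11=0, b12=0, b13=0, b14=0, b15=1.
p1 = XOR of data positions {3,5,7,9,11,13,15} = 1⊕0⊕0⊕0⊕0⊕0⊕1 = 0
p2 = XOR of data positions {3,6,7,10,11,14,15} = 1⊕1⊕0⊕1⊕0⊕0⊕1 = 0
p4 = XOR of data positions {5,6,7,12,13,14,15} = 0⊕1⊕0⊕0⊕0⊕0⊕1 = 0
p8 = XOR of data positions {9,10,11,12,13,14,15} = 0⊕1⊕0⊕0⊕0⊕0⊕1 = 0
Parity bits p1,p2,p4,p8 = 0000

0000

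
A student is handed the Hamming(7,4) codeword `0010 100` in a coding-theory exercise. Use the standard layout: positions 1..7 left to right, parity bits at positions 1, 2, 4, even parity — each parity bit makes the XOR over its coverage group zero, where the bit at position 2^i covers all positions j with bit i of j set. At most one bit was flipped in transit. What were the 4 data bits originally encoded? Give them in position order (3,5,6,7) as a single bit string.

1110

s1: b1⊕b3⊕b5⊕b7 = 0⊕1⊕1⊕0 = 0
s2: b2⊕b3⊕b6⊕b7 = 0⊕1⊕0⊕0 = 1
s4: b4⊕b5⊕b6⊕b7 = 0⊕1⊕0⊕0 = 1
Syndrome (s4...s1) = 110 → position 6.
Flip bit 6: corrected codeword = 0010110
Data bits at positions 3,5,6,7: 1110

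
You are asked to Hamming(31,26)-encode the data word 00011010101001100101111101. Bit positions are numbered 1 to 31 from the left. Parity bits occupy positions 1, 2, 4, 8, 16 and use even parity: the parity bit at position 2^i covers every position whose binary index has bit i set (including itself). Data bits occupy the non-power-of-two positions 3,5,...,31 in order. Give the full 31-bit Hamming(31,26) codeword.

1000001010101011001100101111101

Place data bits at non-power-of-two positions: b3=0, b5=0, b6=0, b7=1, b9=1, b10=0, b11=1, b12=0, b13=1, b14=0, b15=1, b17=0, b18=0, b19=1, b20=1, b21=0, b22=0, b23=1, b24=0, b25=1, b26=1, b27=1, b28=1, b29=1, b30=0, b31=1.
p1 = XOR of data positions {3,5,7,9,11,13,15,17,19,21,23,25,27,29,31} = 0⊕0⊕1⊕1⊕1⊕1⊕1⊕0⊕1⊕0⊕1⊕1⊕1⊕1⊕1 = 1
p2 = XOR of data positions {3,6,7,10,11,14,15,18,19,22,23,26,27,30,31} = 0⊕0⊕1⊕0⊕1⊕0⊕1⊕0⊕1⊕0⊕1⊕1⊕1⊕0⊕1 = 0
p4 = XOR of data positions {5,6,7,12,13,14,15,20,21,22,23,28,29,30,31} = 0⊕0⊕1⊕0⊕1⊕0⊕1⊕1⊕0⊕0⊕1⊕1⊕1⊕0⊕1 = 0
p8 = XOR of data positions {9,10,11,12,13,14,15,24,25,26,27,28,29,30,31} = 1⊕0⊕1⊕0⊕1⊕0⊕1⊕0⊕1⊕1⊕1⊕1⊕1⊕0⊕1 = 0
p16 = XOR of data positions {17,18,19,20,21,22,23,24,25,26,27,28,29,30,31} = 0⊕0⊕1⊕1⊕0⊕0⊕1⊕0⊕1⊕1⊕1⊕1⊕1⊕0⊕1 = 1
Codeword b1..b31 = 1000001010101011001100101111101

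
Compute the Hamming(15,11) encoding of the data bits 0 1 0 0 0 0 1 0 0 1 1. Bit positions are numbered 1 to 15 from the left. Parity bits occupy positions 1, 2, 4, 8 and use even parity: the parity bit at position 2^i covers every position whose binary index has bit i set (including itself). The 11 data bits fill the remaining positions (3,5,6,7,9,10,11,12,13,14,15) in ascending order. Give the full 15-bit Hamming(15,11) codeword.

110110010010011

Place data bits at non-power-of-two positions: b3=0, b5=1, b6=0, b7=0, b9=0, b10=0, b11=1, b12=0, b13=0, b14=1, b15=1.
p1 = XOR of data positions {3,5,7,9,11,13,15} = 0⊕1⊕0⊕0⊕1⊕0⊕1 = 1
p2 = XOR of data positions {3,6,7,10,11,14,15} = 0⊕0⊕0⊕0⊕1⊕1⊕1 = 1
p4 = XOR of data positions {5,6,7,12,13,14,15} = 1⊕0⊕0⊕0⊕0⊕1⊕1 = 1
p8 = XOR of data positions {9,10,11,12,13,14,15} = 0⊕0⊕1⊕0⊕0⊕1⊕1 = 1
Codeword b1..b15 = 110110010010011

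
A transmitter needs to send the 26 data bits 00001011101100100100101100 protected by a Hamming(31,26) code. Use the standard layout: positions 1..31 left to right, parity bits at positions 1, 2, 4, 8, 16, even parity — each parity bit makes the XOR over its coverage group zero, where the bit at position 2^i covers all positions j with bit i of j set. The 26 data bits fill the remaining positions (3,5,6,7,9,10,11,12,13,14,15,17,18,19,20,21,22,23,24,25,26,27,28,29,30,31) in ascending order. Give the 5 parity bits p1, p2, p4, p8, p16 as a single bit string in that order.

10100

Place data bits at non-power-of-two positions: b3=0, b5=0, b6=0, b7=0, b9=1, b10=0, b11=1, b12=1, b13=1, b14=0, b15=1, b17=1, b18=0, b19=0, b20=1, b21=0, b22=0, b23=1, b24=0, b25=0, b26=1, b27=0, b28=1, b29=1, b30=0, b31=0.
p1 = XOR of data positions {3,5,7,9,11,13,15,17,19,21,23,25,27,29,31} = 0⊕0⊕0⊕1⊕1⊕1⊕1⊕1⊕0⊕0⊕1⊕0⊕0⊕1⊕0 = 1
p2 = XOR of data positions {3,6,7,10,11,14,15,18,19,22,23,26,27,30,31} = 0⊕0⊕0⊕0⊕1⊕0⊕1⊕0⊕0⊕0⊕1⊕1⊕0⊕0⊕0 = 0
p4 = XOR of data positions {5,6,7,12,13,14,15,20,21,22,23,28,29,30,31} = 0⊕0⊕0⊕1⊕1⊕0⊕1⊕1⊕0⊕0⊕1⊕1⊕1⊕0⊕0 = 1
p8 = XOR of data positions {9,10,11,12,13,14,15,24,25,26,27,28,29,30,31} = 1⊕0⊕1⊕1⊕1⊕0⊕1⊕0⊕0⊕1⊕0⊕1⊕1⊕0⊕0 = 0
p16 = XOR of data positions {17,18,19,20,21,22,23,24,25,26,27,28,29,30,31} = 1⊕0⊕0⊕1⊕0⊕0⊕1⊕0⊕0⊕1⊕0⊕1⊕1⊕0⊕0 = 0
Parity bits p1,p2,p4,p8,p16 = 10100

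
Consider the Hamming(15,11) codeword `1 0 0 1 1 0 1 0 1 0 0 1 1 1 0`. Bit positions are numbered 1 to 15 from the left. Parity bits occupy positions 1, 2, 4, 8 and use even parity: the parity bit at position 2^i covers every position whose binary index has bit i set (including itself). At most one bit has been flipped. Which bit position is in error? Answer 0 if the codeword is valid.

1

s1: b1⊕b3⊕b5⊕b7⊕b9⊕b11⊕b13⊕b15 = 1⊕0⊕1⊕1⊕1⊕0⊕1⊕0 = 1
s2: b2⊕b3⊕b6⊕b7⊕b10⊕b11⊕b14⊕b15 = 0⊕0⊕0⊕1⊕0⊕0⊕1⊕0 = 0
s4: b4⊕b5⊕b6⊕b7⊕b12⊕b13⊕b14⊕b15 = 1⊕1⊕0⊕1⊕1⊕1⊕1⊕0 = 0
s8: b8⊕b9⊕b10⊕b11⊕b12⊕b13⊕b14⊕b15 = 0⊕1⊕0⊕0⊕1⊕1⊕1⊕0 = 0
Syndrome (s8...s1) = 0001 → position 1.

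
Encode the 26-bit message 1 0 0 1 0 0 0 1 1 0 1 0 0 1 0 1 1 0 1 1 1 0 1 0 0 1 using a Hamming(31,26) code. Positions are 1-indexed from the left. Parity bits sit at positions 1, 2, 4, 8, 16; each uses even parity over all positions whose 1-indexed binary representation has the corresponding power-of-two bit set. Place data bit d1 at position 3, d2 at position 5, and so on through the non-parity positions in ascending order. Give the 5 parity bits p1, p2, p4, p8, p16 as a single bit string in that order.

01000

Place data bits at non-power-of-two positions: b3=1, b5=0, b6=0, b7=1, b9=0, b10=0, b11=0, b12=1, b13=1, b14=0, b15=1, b17=0, b18=0, b19=1, b20=0, b21=1, b22=1, b23=0, b24=1, b25=1, b26=1, b27=0, b28=1, b29=0, b30=0, b31=1.
p1 = XOR of data positions {3,5,7,9,11,13,15,17,19,21,23,25,27,29,31} = 1⊕0⊕1⊕0⊕0⊕1⊕1⊕0⊕1⊕1⊕0⊕1⊕0⊕0⊕1 = 0
p2 = XOR of data positions {3,6,7,10,11,14,15,18,19,22,23,26,27,30,31} = 1⊕0⊕1⊕0⊕0⊕0⊕1⊕0⊕1⊕1⊕0⊕1⊕0⊕0⊕1 = 1
p4 = XOR of data positions {5,6,7,12,13,14,15,20,21,22,23,28,29,30,31} = 0⊕0⊕1⊕1⊕1⊕0⊕1⊕0⊕1⊕1⊕0⊕1⊕0⊕0⊕1 = 0
p8 = XOR of data positions {9,10,11,12,13,14,15,24,25,26,27,28,29,30,31} = 0⊕0⊕0⊕1⊕1⊕0⊕1⊕1⊕1⊕1⊕0⊕1⊕0⊕0⊕1 = 0
p16 = XOR of data positions {17,18,19,20,21,22,23,24,25,26,27,28,29,30,31} = 0⊕0⊕1⊕0⊕1⊕1⊕0⊕1⊕1⊕1⊕0⊕1⊕0⊕0⊕1 = 0
Parity bits p1,p2,p4,p8,p16 = 01000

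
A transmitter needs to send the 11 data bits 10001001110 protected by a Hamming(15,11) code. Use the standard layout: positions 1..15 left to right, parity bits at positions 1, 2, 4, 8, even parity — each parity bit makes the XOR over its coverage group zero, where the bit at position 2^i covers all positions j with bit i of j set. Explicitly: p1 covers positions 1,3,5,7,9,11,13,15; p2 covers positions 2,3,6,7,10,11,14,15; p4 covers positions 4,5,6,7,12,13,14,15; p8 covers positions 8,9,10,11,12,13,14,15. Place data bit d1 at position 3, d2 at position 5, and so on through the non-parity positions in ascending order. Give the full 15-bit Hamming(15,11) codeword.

101100001001110

Place data bits at non-power-of-two positions: b3=1, b5=0, b6=0, b7=0, b9=1, b10=0, b11=0, b12=1, b13=1, b14=1, b15=0.
p1 = XOR of data positions {3,5,7,9,11,13,15} = 1⊕0⊕0⊕1⊕0⊕1⊕0 = 1
p2 = XOR of data positions {3,6,7,10,11,14,15} = 1⊕0⊕0⊕0⊕0⊕1⊕0 = 0
p4 = XOR of data positions {5,6,7,12,13,14,15} = 0⊕0⊕0⊕1⊕1⊕1⊕0 = 1
p8 = XOR of data positions {9,10,11,12,13,14,15} = 1⊕0⊕0⊕1⊕1⊕1⊕0 = 0
Codeword b1..b15 = 101100001001110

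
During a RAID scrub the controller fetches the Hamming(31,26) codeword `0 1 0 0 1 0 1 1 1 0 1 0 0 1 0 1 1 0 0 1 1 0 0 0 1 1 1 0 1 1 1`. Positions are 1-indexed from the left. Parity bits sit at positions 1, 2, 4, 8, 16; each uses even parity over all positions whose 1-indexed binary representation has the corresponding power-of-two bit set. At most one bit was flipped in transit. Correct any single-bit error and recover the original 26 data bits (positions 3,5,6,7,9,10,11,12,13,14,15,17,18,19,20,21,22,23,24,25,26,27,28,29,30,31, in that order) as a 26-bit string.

s1: b1⊕b3⊕b5⊕b7⊕b9⊕b11⊕b13⊕b15⊕b17⊕b19⊕b21⊕b23⊕b25⊕b27⊕b29⊕b31 = 0⊕0⊕1⊕1⊕1⊕1⊕0⊕0⊕1⊕0⊕1⊕0⊕1⊕1⊕1⊕1 = 0
s2: b2⊕b3⊕b6⊕b7⊕b10⊕b11⊕b14⊕b15⊕b18⊕b19⊕b22⊕b23⊕b26⊕b27⊕b30⊕b31 = 1⊕0⊕0⊕1⊕0⊕1⊕1⊕0⊕0⊕0⊕0⊕0⊕1⊕1⊕1⊕1 = 0
s4: b4⊕b5⊕b6⊕b7⊕b12⊕b13⊕b14⊕b15⊕b20⊕b21⊕b22⊕b23⊕b28⊕b29⊕b30⊕b31 = 0⊕1⊕0⊕1⊕0⊕0⊕1⊕0⊕1⊕1⊕0⊕0⊕0⊕1⊕1⊕1 = 0
s8: b8⊕b9⊕b10⊕b11⊕b12⊕b13⊕b14⊕b15⊕b24⊕b25⊕b26⊕b27⊕b28⊕b29⊕b30⊕b31 = 1⊕1⊕0⊕1⊕0⊕0⊕1⊕0⊕0⊕1⊕1⊕1⊕0⊕1⊕1⊕1 = 0
s16: b16⊕b17⊕b18⊕b19⊕b20⊕b21⊕b22⊕b23⊕b24⊕b25⊕b26⊕b27⊕b28⊕b29⊕b30⊕b31 = 1⊕1⊕0⊕0⊕1⊕1⊕0⊕0⊕0⊕1⊕1⊕1⊕0⊕1⊕1⊕1 = 0
Syndrome (s16...s1) = 00000 → position 0 (no error).
No correction needed.
Data bits at positions 3,5,6,7,9,10,11,12,13,14,15,17,18,19,20,21,22,23,24,25,26,27,28,29,30,31: 01011010010100110001110111

01011010010100110001110111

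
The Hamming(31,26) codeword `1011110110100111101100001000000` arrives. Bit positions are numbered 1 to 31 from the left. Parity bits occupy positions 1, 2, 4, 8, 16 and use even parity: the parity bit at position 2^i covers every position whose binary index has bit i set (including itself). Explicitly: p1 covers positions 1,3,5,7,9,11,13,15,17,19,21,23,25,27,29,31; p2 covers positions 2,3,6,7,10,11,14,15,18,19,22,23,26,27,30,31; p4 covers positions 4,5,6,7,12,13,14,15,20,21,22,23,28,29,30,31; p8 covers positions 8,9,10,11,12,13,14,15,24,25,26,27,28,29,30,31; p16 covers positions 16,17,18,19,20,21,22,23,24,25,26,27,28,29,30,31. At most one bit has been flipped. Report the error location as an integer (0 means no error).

s1: b1⊕b3⊕b5⊕b7⊕b9⊕b11⊕b13⊕b15⊕b17⊕b19⊕b21⊕b23⊕b25⊕b27⊕b29⊕b31 = 1⊕1⊕1⊕0⊕1⊕1⊕0⊕1⊕1⊕1⊕0⊕0⊕1⊕0⊕0⊕0 = 1
s2: b2⊕b3⊕b6⊕b7⊕b10⊕b11⊕b14⊕b15⊕b18⊕b19⊕b22⊕b23⊕b26⊕b27⊕b30⊕b31 = 0⊕1⊕1⊕0⊕0⊕1⊕1⊕1⊕0⊕1⊕0⊕0⊕0⊕0⊕0⊕0 = 0
s4: b4⊕b5⊕b6⊕b7⊕b12⊕b13⊕b14⊕b15⊕b20⊕b21⊕b22⊕b23⊕b28⊕b29⊕b30⊕b31 = 1⊕1⊕1⊕0⊕0⊕0⊕1⊕1⊕1⊕0⊕0⊕0⊕0⊕0⊕0⊕0 = 0
s8: b8⊕b9⊕b10⊕b11⊕b12⊕b13⊕b14⊕b15⊕b24⊕b25⊕b26⊕b27⊕b28⊕b29⊕b30⊕b31 = 1⊕1⊕0⊕1⊕0⊕0⊕1⊕1⊕0⊕1⊕0⊕0⊕0⊕0⊕0⊕0 = 0
s16: b16⊕b17⊕b18⊕b19⊕b20⊕b21⊕b22⊕b23⊕b24⊕b25⊕b26⊕b27⊕b28⊕b29⊕b30⊕b31 = 1⊕1⊕0⊕1⊕1⊕0⊕0⊕0⊕0⊕1⊕0⊕0⊕0⊕0⊕0⊕0 = 1
Syndrome (s16...s1) = 10001 → position 17.

17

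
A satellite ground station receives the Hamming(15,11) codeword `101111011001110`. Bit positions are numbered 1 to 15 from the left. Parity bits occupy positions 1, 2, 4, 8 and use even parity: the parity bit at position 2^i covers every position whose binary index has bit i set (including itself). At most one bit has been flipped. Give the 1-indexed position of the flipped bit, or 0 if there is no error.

s1: b1⊕b3⊕b5⊕b7⊕b9⊕b11⊕b13⊕b15 = 1⊕1⊕1⊕0⊕1⊕0⊕1⊕0 = 1
s2: b2⊕b3⊕b6⊕b7⊕b10⊕b11⊕b14⊕b15 = 0⊕1⊕1⊕0⊕0⊕0⊕1⊕0 = 1
s4: b4⊕b5⊕b6⊕b7⊕b12⊕b13⊕b14⊕b15 = 1⊕1⊕1⊕0⊕1⊕1⊕1⊕0 = 0
s8: b8⊕b9⊕b10⊕b11⊕b12⊕b13⊕b14⊕b15 = 1⊕1⊕0⊕0⊕1⊕1⊕1⊕0 = 1
Syndrome (s8...s1) = 1011 → position 11.

11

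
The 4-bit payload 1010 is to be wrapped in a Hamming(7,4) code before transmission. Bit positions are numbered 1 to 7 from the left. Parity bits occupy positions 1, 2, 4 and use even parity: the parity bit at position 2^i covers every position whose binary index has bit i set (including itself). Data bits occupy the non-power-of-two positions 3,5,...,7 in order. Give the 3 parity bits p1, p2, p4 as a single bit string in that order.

Place data bits at non-power-of-two positions: b3=1, b5=0, b6=1, b7=0.
p1 = XOR of data positions {3,5,7} = 1⊕0⊕0 = 1
p2 = XOR of data positions {3,6,7} = 1⊕1⊕0 = 0
p4 = XOR of data positions {5,6,7} = 0⊕1⊕0 = 1
Parity bits p1,p2,p4 = 101

101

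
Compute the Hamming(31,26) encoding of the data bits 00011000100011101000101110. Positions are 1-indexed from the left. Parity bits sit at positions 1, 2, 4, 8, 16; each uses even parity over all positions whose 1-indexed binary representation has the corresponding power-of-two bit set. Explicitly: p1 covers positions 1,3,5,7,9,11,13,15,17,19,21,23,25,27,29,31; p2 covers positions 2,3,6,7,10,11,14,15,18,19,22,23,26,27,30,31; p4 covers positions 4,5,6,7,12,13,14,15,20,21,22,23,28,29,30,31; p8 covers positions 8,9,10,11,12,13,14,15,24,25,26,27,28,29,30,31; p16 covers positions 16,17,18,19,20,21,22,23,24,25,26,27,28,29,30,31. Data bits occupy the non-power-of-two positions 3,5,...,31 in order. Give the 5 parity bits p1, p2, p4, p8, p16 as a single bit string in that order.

10100

Place data bits at non-power-of-two positions: b3=0, b5=0, b6=0, b7=1, b9=1, b10=0, b11=0, b12=0, b13=1, b14=0, b15=0, b17=0, b18=1, b19=1, b20=1, b21=0, b22=1, b23=0, b24=0, b25=0, b26=1, b27=0, b28=1, b29=1, b30=1, b31=0.
p1 = XOR of data positions {3,5,7,9,11,13,15,17,19,21,23,25,27,29,31} = 0⊕0⊕1⊕1⊕0⊕1⊕0⊕0⊕1⊕0⊕0⊕0⊕0⊕1⊕0 = 1
p2 = XOR of data positions {3,6,7,10,11,14,15,18,19,22,23,26,27,30,31} = 0⊕0⊕1⊕0⊕0⊕0⊕0⊕1⊕1⊕1⊕0⊕1⊕0⊕1⊕0 = 0
p4 = XOR of data positions {5,6,7,12,13,14,15,20,21,22,23,28,29,30,31} = 0⊕0⊕1⊕0⊕1⊕0⊕0⊕1⊕0⊕1⊕0⊕1⊕1⊕1⊕0 = 1
p8 = XOR of data positions {9,10,11,12,13,14,15,24,25,26,27,28,29,30,31} = 1⊕0⊕0⊕0⊕1⊕0⊕0⊕0⊕0⊕1⊕0⊕1⊕1⊕1⊕0 = 0
p16 = XOR of data positions {17,18,19,20,21,22,23,24,25,26,27,28,29,30,31} = 0⊕1⊕1⊕1⊕0⊕1⊕0⊕0⊕0⊕1⊕0⊕1⊕1⊕1⊕0 = 0
Parity bits p1,p2,p4,p8,p16 = 10100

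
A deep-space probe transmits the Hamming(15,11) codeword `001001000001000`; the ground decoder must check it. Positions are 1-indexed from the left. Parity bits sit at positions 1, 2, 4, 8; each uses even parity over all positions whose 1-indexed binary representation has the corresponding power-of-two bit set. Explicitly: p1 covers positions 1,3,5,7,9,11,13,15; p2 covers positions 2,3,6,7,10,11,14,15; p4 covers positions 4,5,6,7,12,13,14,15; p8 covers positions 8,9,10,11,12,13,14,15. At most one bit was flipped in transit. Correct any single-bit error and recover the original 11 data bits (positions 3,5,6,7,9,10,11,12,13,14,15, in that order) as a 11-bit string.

10101001000

s1: b1⊕b3⊕b5⊕b7⊕b9⊕b11⊕b13⊕b15 = 0⊕1⊕0⊕0⊕0⊕0⊕0⊕0 = 1
s2: b2⊕b3⊕b6⊕b7⊕b10⊕b11⊕b14⊕b15 = 0⊕1⊕1⊕0⊕0⊕0⊕0⊕0 = 0
s4: b4⊕b5⊕b6⊕b7⊕b12⊕b13⊕b14⊕b15 = 0⊕0⊕1⊕0⊕1⊕0⊕0⊕0 = 0
s8: b8⊕b9⊕b10⊕b11⊕b12⊕b13⊕b14⊕b15 = 0⊕0⊕0⊕0⊕1⊕0⊕0⊕0 = 1
Syndrome (s8...s1) = 1001 → position 9.
Flip bit 9: corrected codeword = 001001001001000
Data bits at positions 3,5,6,7,9,10,11,12,13,14,15: 10101001000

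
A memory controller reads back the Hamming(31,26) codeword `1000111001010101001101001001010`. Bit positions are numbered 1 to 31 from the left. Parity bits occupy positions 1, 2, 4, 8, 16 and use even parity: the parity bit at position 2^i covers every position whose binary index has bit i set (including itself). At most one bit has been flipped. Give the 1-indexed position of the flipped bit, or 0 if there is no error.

23

s1: b1⊕b3⊕b5⊕b7⊕b9⊕b11⊕b13⊕b15⊕b17⊕b19⊕b21⊕b23⊕b25⊕b27⊕b29⊕b31 = 1⊕0⊕1⊕1⊕0⊕0⊕0⊕0⊕0⊕1⊕0⊕0⊕1⊕0⊕0⊕0 = 1
s2: b2⊕b3⊕b6⊕b7⊕b10⊕b11⊕b14⊕b15⊕b18⊕b19⊕b22⊕b23⊕b26⊕b27⊕b30⊕b31 = 0⊕0⊕1⊕1⊕1⊕0⊕1⊕0⊕0⊕1⊕1⊕0⊕0⊕0⊕1⊕0 = 1
s4: b4⊕b5⊕b6⊕b7⊕b12⊕b13⊕b14⊕b15⊕b20⊕b21⊕b22⊕b23⊕b28⊕b29⊕b30⊕b31 = 0⊕1⊕1⊕1⊕1⊕0⊕1⊕0⊕1⊕0⊕1⊕0⊕1⊕0⊕1⊕0 = 1
s8: b8⊕b9⊕b10⊕b11⊕b12⊕b13⊕b14⊕b15⊕b24⊕b25⊕b26⊕b27⊕b28⊕b29⊕b30⊕b31 = 0⊕0⊕1⊕0⊕1⊕0⊕1⊕0⊕0⊕1⊕0⊕0⊕1⊕0⊕1⊕0 = 0
s16: b16⊕b17⊕b18⊕b19⊕b20⊕b21⊕b22⊕b23⊕b24⊕b25⊕b26⊕b27⊕b28⊕b29⊕b30⊕b31 = 1⊕0⊕0⊕1⊕1⊕0⊕1⊕0⊕0⊕1⊕0⊕0⊕1⊕0⊕1⊕0 = 1
Syndrome (s16...s1) = 10111 → position 23.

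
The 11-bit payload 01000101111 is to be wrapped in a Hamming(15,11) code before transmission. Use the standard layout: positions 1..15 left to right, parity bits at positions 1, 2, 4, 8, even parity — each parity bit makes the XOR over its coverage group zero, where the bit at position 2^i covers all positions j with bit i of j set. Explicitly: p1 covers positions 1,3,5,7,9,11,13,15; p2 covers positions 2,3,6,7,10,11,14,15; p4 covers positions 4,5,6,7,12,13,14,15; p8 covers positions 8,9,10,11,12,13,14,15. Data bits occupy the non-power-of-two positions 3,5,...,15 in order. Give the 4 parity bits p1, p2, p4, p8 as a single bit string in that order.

Place data bits at non-power-of-two positions: b3=0, b5=1, b6=0, b7=0, b9=0, b10=1, b11=0, b12=1, b13=1, b14=1, b15=1.
p1 = XOR of data positions {3,5,7,9,11,13,15} = 0⊕1⊕0⊕0⊕0⊕1⊕1 = 1
p2 = XOR of data positions {3,6,7,10,11,14,15} = 0⊕0⊕0⊕1⊕0⊕1⊕1 = 1
p4 = XOR of data positions {5,6,7,12,13,14,15} = 1⊕0⊕0⊕1⊕1⊕1⊕1 = 1
p8 = XOR of data positions {9,10,11,12,13,14,15} = 0⊕1⊕0⊕1⊕1⊕1⊕1 = 1
Parity bits p1,p2,p4,p8 = 1111

1111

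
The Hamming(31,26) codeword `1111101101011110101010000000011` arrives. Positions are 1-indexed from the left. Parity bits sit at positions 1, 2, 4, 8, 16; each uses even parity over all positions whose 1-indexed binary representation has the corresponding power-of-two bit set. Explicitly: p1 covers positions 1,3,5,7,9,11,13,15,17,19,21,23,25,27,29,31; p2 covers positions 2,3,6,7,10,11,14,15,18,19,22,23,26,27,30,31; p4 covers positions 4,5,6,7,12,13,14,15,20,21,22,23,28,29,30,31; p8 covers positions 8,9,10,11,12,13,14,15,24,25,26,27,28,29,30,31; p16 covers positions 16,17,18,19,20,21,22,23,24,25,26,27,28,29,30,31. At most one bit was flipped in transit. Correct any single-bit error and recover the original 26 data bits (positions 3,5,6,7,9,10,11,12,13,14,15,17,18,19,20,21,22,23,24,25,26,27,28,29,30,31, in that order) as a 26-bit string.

s1: b1⊕b3⊕b5⊕b7⊕b9⊕b11⊕b13⊕b15⊕b17⊕b19⊕b21⊕b23⊕b25⊕b27⊕b29⊕b31 = 1⊕1⊕1⊕1⊕0⊕0⊕1⊕1⊕1⊕1⊕1⊕0⊕0⊕0⊕0⊕1 = 0
s2: b2⊕b3⊕b6⊕b7⊕b10⊕b11⊕b14⊕b15⊕b18⊕b19⊕b22⊕b23⊕b26⊕b27⊕b30⊕b31 = 1⊕1⊕0⊕1⊕1⊕0⊕1⊕1⊕0⊕1⊕0⊕0⊕0⊕0⊕1⊕1 = 1
s4: b4⊕b5⊕b6⊕b7⊕b12⊕b13⊕b14⊕b15⊕b20⊕b21⊕b22⊕b23⊕b28⊕b29⊕b30⊕b31 = 1⊕1⊕0⊕1⊕1⊕1⊕1⊕1⊕0⊕1⊕0⊕0⊕0⊕0⊕1⊕1 = 0
s8: b8⊕b9⊕b10⊕b11⊕b12⊕b13⊕b14⊕b15⊕b24⊕b25⊕b26⊕b27⊕b28⊕b29⊕b30⊕b31 = 1⊕0⊕1⊕0⊕1⊕1⊕1⊕1⊕0⊕0⊕0⊕0⊕0⊕0⊕1⊕1 = 0
s16: b16⊕b17⊕b18⊕b19⊕b20⊕b21⊕b22⊕b23⊕b24⊕b25⊕b26⊕b27⊕b28⊕b29⊕b30⊕b31 = 0⊕1⊕0⊕1⊕0⊕1⊕0⊕0⊕0⊕0⊕0⊕0⊕0⊕0⊕1⊕1 = 1
Syndrome (s16...s1) = 10010 → position 18.
Flip bit 18: corrected codeword = 1111101101011110111010000000011
Data bits at positions 3,5,6,7,9,10,11,12,13,14,15,17,18,19,20,21,22,23,24,25,26,27,28,29,30,31: 11010101111111010000000011

11010101111111010000000011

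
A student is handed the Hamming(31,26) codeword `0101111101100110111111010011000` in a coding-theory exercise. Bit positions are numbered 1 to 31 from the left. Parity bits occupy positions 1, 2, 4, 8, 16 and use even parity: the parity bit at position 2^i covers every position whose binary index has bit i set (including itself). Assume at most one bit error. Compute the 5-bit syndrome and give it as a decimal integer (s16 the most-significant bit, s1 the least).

18

s1: b1⊕b3⊕b5⊕b7⊕b9⊕b11⊕b13⊕b15⊕b17⊕b19⊕b21⊕b23⊕b25⊕b27⊕b29⊕b31 = 0⊕0⊕1⊕1⊕0⊕1⊕0⊕1⊕1⊕1⊕1⊕0⊕0⊕1⊕0⊕0 = 0
s2: b2⊕b3⊕b6⊕b7⊕b10⊕b11⊕b14⊕b15⊕b18⊕b19⊕b22⊕b23⊕b26⊕b27⊕b30⊕b31 = 1⊕0⊕1⊕1⊕1⊕1⊕1⊕1⊕1⊕1⊕1⊕0⊕0⊕1⊕0⊕0 = 1
s4: b4⊕b5⊕b6⊕b7⊕b12⊕b13⊕b14⊕b15⊕b20⊕b21⊕b22⊕b23⊕b28⊕b29⊕b30⊕b31 = 1⊕1⊕1⊕1⊕0⊕0⊕1⊕1⊕1⊕1⊕1⊕0⊕1⊕0⊕0⊕0 = 0
s8: b8⊕b9⊕b10⊕b11⊕b12⊕b13⊕b14⊕b15⊕b24⊕b25⊕b26⊕b27⊕b28⊕b29⊕b30⊕b31 = 1⊕0⊕1⊕1⊕0⊕0⊕1⊕1⊕1⊕0⊕0⊕1⊕1⊕0⊕0⊕0 = 0
s16: b16⊕b17⊕b18⊕b19⊕b20⊕b21⊕b22⊕b23⊕b24⊕b25⊕b26⊕b27⊕b28⊕b29⊕b30⊕b31 = 0⊕1⊕1⊕1⊕1⊕1⊕1⊕0⊕1⊕0⊕0⊕1⊕1⊕0⊕0⊕0 = 1
Syndrome (s16...s1) = 10010 → position 18.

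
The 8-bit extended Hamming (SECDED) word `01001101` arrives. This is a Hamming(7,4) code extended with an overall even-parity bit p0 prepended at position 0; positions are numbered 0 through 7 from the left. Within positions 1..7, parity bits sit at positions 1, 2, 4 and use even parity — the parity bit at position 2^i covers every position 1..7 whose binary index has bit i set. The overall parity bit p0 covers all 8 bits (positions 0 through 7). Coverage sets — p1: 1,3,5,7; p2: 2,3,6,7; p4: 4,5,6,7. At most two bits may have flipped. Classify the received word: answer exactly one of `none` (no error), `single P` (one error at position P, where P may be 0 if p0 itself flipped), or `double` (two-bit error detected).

s1: b1⊕b3⊕b5⊕b7 = 1⊕0⊕1⊕1 = 1
s2: b2⊕b3⊕b6⊕b7 = 0⊕0⊕0⊕1 = 1
s4: b4⊕b5⊕b6⊕b7 = 1⊕1⊕0⊕1 = 1
Syndrome (s4...s1) = 111 → position 7.
Overall parity (XOR of all 8 bits, including p0): 0⊕1⊕0⊕0⊕1⊕1⊕0⊕1 = 0
Overall=0, syndrome position=7 → double-bit error detected (uncorrectable).

double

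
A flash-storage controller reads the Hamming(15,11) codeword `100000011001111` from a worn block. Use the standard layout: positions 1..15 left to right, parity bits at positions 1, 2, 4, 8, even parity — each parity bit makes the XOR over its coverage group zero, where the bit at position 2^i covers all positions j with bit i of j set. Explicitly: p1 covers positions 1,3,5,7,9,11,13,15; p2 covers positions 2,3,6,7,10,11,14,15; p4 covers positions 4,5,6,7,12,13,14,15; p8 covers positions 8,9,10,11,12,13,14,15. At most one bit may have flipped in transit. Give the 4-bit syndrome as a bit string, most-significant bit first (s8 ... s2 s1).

0000

s1: b1⊕b3⊕b5⊕b7⊕b9⊕b11⊕b13⊕b15 = 1⊕0⊕0⊕0⊕1⊕0⊕1⊕1 = 0
s2: b2⊕b3⊕b6⊕b7⊕b10⊕b11⊕b14⊕b15 = 0⊕0⊕0⊕0⊕0⊕0⊕1⊕1 = 0
s4: b4⊕b5⊕b6⊕b7⊕b12⊕b13⊕b14⊕b15 = 0⊕0⊕0⊕0⊕1⊕1⊕1⊕1 = 0
s8: b8⊕b9⊕b10⊕b11⊕b12⊕b13⊕b14⊕b15 = 1⊕1⊕0⊕0⊕1⊕1⊕1⊕1 = 0
Syndrome (s8...s1) = 0000 → position 0 (no error).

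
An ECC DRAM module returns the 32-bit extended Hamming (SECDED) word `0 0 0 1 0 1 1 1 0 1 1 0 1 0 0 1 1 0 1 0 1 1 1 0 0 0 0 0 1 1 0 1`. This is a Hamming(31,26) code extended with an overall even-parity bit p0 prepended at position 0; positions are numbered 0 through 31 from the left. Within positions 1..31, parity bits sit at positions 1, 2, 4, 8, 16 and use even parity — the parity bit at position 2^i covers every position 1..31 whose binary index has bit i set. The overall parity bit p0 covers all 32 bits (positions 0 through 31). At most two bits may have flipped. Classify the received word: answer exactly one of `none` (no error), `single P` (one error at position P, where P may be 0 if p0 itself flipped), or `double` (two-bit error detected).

double

s1: b1⊕b3⊕b5⊕b7⊕b9⊕b11⊕b13⊕b15⊕b17⊕b19⊕b21⊕b23⊕b25⊕b27⊕b29⊕b31 = 0⊕1⊕1⊕1⊕1⊕0⊕0⊕1⊕0⊕0⊕1⊕0⊕0⊕0⊕1⊕1 = 0
s2: b2⊕b3⊕b6⊕b7⊕b10⊕b11⊕b14⊕b15⊕b18⊕b19⊕b22⊕b23⊕b26⊕b27⊕b30⊕b31 = 0⊕1⊕1⊕1⊕1⊕0⊕0⊕1⊕1⊕0⊕1⊕0⊕0⊕0⊕0⊕1 = 0
s4: b4⊕b5⊕b6⊕b7⊕b12⊕b13⊕b14⊕b15⊕b20⊕b21⊕b22⊕b23⊕b28⊕b29⊕b30⊕b31 = 0⊕1⊕1⊕1⊕1⊕0⊕0⊕1⊕1⊕1⊕1⊕0⊕1⊕1⊕0⊕1 = 1
s8: b8⊕b9⊕b10⊕b11⊕b12⊕b13⊕b14⊕b15⊕b24⊕b25⊕b26⊕b27⊕b28⊕b29⊕b30⊕b31 = 0⊕1⊕1⊕0⊕1⊕0⊕0⊕1⊕0⊕0⊕0⊕0⊕1⊕1⊕0⊕1 = 1
s16: b16⊕b17⊕b18⊕b19⊕b20⊕b21⊕b22⊕b23⊕b24⊕b25⊕b26⊕b27⊕b28⊕b29⊕b30⊕b31 = 1⊕0⊕1⊕0⊕1⊕1⊕1⊕0⊕0⊕0⊕0⊕0⊕1⊕1⊕0⊕1 = 0
Syndrome (s16...s1) = 01100 → position 12.
Overall parity (XOR of all 32 bits, including p0): 0⊕0⊕0⊕1⊕0⊕1⊕1⊕1⊕0⊕1⊕1⊕0⊕1⊕0⊕0⊕1⊕1⊕0⊕1⊕0⊕1⊕1⊕1⊕0⊕0⊕0⊕0⊕0⊕1⊕1⊕0⊕1 = 0
Overall=0, syndrome position=12 → double-bit error detected (uncorrectable).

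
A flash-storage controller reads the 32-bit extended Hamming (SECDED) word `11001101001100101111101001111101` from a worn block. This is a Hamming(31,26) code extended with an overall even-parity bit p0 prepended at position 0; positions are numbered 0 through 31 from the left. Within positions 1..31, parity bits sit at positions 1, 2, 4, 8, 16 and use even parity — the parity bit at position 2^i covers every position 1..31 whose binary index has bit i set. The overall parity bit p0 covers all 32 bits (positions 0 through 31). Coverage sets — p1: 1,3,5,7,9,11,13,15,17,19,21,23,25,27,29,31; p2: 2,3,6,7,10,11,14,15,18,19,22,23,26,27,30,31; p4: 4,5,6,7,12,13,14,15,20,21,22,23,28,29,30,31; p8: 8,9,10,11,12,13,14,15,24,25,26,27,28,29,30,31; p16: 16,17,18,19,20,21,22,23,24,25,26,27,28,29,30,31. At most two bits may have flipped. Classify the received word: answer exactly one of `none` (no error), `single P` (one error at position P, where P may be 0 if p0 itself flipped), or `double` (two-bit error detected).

double

s1: b1⊕b3⊕b5⊕b7⊕b9⊕b11⊕b13⊕b15⊕b17⊕b19⊕b21⊕b23⊕b25⊕b27⊕b29⊕b31 = 1⊕0⊕1⊕1⊕0⊕1⊕0⊕0⊕1⊕1⊕0⊕0⊕1⊕1⊕1⊕1 = 0
s2: b2⊕b3⊕b6⊕b7⊕b10⊕b11⊕b14⊕b15⊕b18⊕b19⊕b22⊕b23⊕b26⊕b27⊕b30⊕b31 = 0⊕0⊕0⊕1⊕1⊕1⊕1⊕0⊕1⊕1⊕1⊕0⊕1⊕1⊕0⊕1 = 0
s4: b4⊕b5⊕b6⊕b7⊕b12⊕b13⊕b14⊕b15⊕b20⊕b21⊕b22⊕b23⊕b28⊕b29⊕b30⊕b31 = 1⊕1⊕0⊕1⊕0⊕0⊕1⊕0⊕1⊕0⊕1⊕0⊕1⊕1⊕0⊕1 = 1
s8: b8⊕b9⊕b10⊕b11⊕b12⊕b13⊕b14⊕b15⊕b24⊕b25⊕b26⊕b27⊕b28⊕b29⊕b30⊕b31 = 0⊕0⊕1⊕1⊕0⊕0⊕1⊕0⊕0⊕1⊕1⊕1⊕1⊕1⊕0⊕1 = 1
s16: b16⊕b17⊕b18⊕b19⊕b20⊕b21⊕b22⊕b23⊕b24⊕b25⊕b26⊕b27⊕b28⊕b29⊕b30⊕b31 = 1⊕1⊕1⊕1⊕1⊕0⊕1⊕0⊕0⊕1⊕1⊕1⊕1⊕1⊕0⊕1 = 0
Syndrome (s16...s1) = 01100 → position 12.
Overall parity (XOR of all 32 bits, including p0): 1⊕1⊕0⊕0⊕1⊕1⊕0⊕1⊕0⊕0⊕1⊕1⊕0⊕0⊕1⊕0⊕1⊕1⊕1⊕1⊕1⊕0⊕1⊕0⊕0⊕1⊕1⊕1⊕1⊕1⊕0⊕1 = 0
Overall=0, syndrome position=12 → double-bit error detected (uncorrectable).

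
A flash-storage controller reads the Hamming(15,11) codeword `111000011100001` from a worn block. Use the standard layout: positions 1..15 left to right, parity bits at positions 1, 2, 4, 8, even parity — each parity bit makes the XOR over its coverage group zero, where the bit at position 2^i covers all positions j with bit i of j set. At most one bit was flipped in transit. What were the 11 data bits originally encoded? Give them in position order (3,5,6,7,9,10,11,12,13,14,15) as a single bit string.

s1: b1⊕b3⊕b5⊕b7⊕b9⊕b11⊕b13⊕b15 = 1⊕1⊕0⊕0⊕1⊕0⊕0⊕1 = 0
s2: b2⊕b3⊕b6⊕b7⊕b10⊕b11⊕b14⊕b15 = 1⊕1⊕0⊕0⊕1⊕0⊕0⊕1 = 0
s4: b4⊕b5⊕b6⊕b7⊕b12⊕b13⊕b14⊕b15 = 0⊕0⊕0⊕0⊕0⊕0⊕0⊕1 = 1
s8: b8⊕b9⊕b10⊕b11⊕b12⊕b13⊕b14⊕b15 = 1⊕1⊕1⊕0⊕0⊕0⊕0⊕1 = 0
Syndrome (s8...s1) = 0100 → position 4.
Flip bit 4: corrected codeword = 111100011100001
Data bits at positions 3,5,6,7,9,10,11,12,13,14,15: 10001100001

10001100001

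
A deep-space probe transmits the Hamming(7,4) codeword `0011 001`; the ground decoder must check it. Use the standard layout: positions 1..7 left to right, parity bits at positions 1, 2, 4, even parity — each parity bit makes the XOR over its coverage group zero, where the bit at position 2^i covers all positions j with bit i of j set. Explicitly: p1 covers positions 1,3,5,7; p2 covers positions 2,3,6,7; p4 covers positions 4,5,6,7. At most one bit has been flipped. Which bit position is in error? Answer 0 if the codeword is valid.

0

s1: b1⊕b3⊕b5⊕b7 = 0⊕1⊕0⊕1 = 0
s2: b2⊕b3⊕b6⊕b7 = 0⊕1⊕0⊕1 = 0
s4: b4⊕b5⊕b6⊕b7 = 1⊕0⊕0⊕1 = 0
Syndrome (s4...s1) = 000 → position 0 (no error).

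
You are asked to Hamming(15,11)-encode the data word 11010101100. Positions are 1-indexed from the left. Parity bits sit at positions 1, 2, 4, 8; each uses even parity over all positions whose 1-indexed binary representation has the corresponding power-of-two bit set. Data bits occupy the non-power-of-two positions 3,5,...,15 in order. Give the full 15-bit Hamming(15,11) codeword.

011010110101100

Place data bits at non-power-of-two positions: b3=1, b5=1, b6=0, b7=1, b9=0, b10=1, b11=0, b12=1, b13=1, b14=0, b15=0.
p1 = XOR of data positions {3,5,7,9,11,13,15} = 1⊕1⊕1⊕0⊕0⊕1⊕0 = 0
p2 = XOR of data positions {3,6,7,10,11,14,15} = 1⊕0⊕1⊕1⊕0⊕0⊕0 = 1
p4 = XOR of data positions {5,6,7,12,13,14,15} = 1⊕0⊕1⊕1⊕1⊕0⊕0 = 0
p8 = XOR of data positions {9,10,11,12,13,14,15} = 0⊕1⊕0⊕1⊕1⊕0⊕0 = 1
Codeword b1..b15 = 011010110101100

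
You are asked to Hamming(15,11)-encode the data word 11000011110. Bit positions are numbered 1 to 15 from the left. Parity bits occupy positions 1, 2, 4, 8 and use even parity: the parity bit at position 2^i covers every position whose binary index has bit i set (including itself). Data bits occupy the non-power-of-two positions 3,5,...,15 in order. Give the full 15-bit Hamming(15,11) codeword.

011010000011110

Place data bits at non-power-of-two positions: b3=1, b5=1, b6=0, b7=0, b9=0, b10=0, b11=1, b12=1, b13=1, b14=1, b15=0.
p1 = XOR of data positions {3,5,7,9,11,13,15} = 1⊕1⊕0⊕0⊕1⊕1⊕0 = 0
p2 = XOR of data positions {3,6,7,10,11,14,15} = 1⊕0⊕0⊕0⊕1⊕1⊕0 = 1
p4 = XOR of data positions {5,6,7,12,13,14,15} = 1⊕0⊕0⊕1⊕1⊕1⊕0 = 0
p8 = XOR of data positions {9,10,11,12,13,14,15} = 0⊕0⊕1⊕1⊕1⊕1⊕0 = 0
Codeword b1..b15 = 011010000011110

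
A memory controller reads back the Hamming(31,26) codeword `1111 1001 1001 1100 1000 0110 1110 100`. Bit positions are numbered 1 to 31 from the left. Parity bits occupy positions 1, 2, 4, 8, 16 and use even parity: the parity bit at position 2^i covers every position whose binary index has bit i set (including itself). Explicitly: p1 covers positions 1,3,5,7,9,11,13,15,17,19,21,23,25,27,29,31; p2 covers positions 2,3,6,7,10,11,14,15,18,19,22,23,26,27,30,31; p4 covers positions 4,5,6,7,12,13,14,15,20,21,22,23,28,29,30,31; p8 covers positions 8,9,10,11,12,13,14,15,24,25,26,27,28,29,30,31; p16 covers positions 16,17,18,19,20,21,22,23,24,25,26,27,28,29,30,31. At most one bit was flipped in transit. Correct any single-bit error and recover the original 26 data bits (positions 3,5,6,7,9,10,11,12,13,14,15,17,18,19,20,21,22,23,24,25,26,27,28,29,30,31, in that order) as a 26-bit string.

11001001110100001101010100

s1: b1⊕b3⊕b5⊕b7⊕b9⊕b11⊕b13⊕b15⊕b17⊕b19⊕b21⊕b23⊕b25⊕b27⊕b29⊕b31 = 1⊕1⊕1⊕0⊕1⊕0⊕1⊕0⊕1⊕0⊕0⊕1⊕1⊕1⊕1⊕0 = 0
s2: b2⊕b3⊕b6⊕b7⊕b10⊕b11⊕b14⊕b15⊕b18⊕b19⊕b22⊕b23⊕b26⊕b27⊕b30⊕b31 = 1⊕1⊕0⊕0⊕0⊕0⊕1⊕0⊕0⊕0⊕1⊕1⊕1⊕1⊕0⊕0 = 1
s4: b4⊕b5⊕b6⊕b7⊕b12⊕b13⊕b14⊕b15⊕b20⊕b21⊕b22⊕b23⊕b28⊕b29⊕b30⊕b31 = 1⊕1⊕0⊕0⊕1⊕1⊕1⊕0⊕0⊕0⊕1⊕1⊕0⊕1⊕0⊕0 = 0
s8: b8⊕b9⊕b10⊕b11⊕b12⊕b13⊕b14⊕b15⊕b24⊕b25⊕b26⊕b27⊕b28⊕b29⊕b30⊕b31 = 1⊕1⊕0⊕0⊕1⊕1⊕1⊕0⊕0⊕1⊕1⊕1⊕0⊕1⊕0⊕0 = 1
s16: b16⊕b17⊕b18⊕b19⊕b20⊕b21⊕b22⊕b23⊕b24⊕b25⊕b26⊕b27⊕b28⊕b29⊕b30⊕b31 = 0⊕1⊕0⊕0⊕0⊕0⊕1⊕1⊕0⊕1⊕1⊕1⊕0⊕1⊕0⊕0 = 1
Syndrome (s16...s1) = 11010 → position 26.
Flip bit 26: corrected codeword = 1111100110011100100001101010100
Data bits at positions 3,5,6,7,9,10,11,12,13,14,15,17,18,19,20,21,22,23,24,25,26,27,28,29,30,31: 11001001110100001101010100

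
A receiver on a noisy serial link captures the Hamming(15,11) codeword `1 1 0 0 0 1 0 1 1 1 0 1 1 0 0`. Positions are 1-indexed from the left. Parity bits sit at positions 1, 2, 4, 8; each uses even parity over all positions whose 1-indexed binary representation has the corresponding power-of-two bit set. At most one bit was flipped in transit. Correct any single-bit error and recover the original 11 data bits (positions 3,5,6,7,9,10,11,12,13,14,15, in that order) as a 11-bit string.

00101101101

s1: b1⊕b3⊕b5⊕b7⊕b9⊕b11⊕b13⊕b15 = 1⊕0⊕0⊕0⊕1⊕0⊕1⊕0 = 1
s2: b2⊕b3⊕b6⊕b7⊕b10⊕b11⊕b14⊕b15 = 1⊕0⊕1⊕0⊕1⊕0⊕0⊕0 = 1
s4: b4⊕b5⊕b6⊕b7⊕b12⊕b13⊕b14⊕b15 = 0⊕0⊕1⊕0⊕1⊕1⊕0⊕0 = 1
s8: b8⊕b9⊕b10⊕b11⊕b12⊕b13⊕b14⊕b15 = 1⊕1⊕1⊕0⊕1⊕1⊕0⊕0 = 1
Syndrome (s8...s1) = 1111 → position 15.
Flip bit 15: corrected codeword = 110001011101101
Data bits at positions 3,5,6,7,9,10,11,12,13,14,15: 00101101101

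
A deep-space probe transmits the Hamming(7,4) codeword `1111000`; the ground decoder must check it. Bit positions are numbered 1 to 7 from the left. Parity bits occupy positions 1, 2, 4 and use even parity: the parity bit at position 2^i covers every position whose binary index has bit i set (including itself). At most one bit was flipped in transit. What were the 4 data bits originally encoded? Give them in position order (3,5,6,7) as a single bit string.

s1: b1⊕b3⊕b5⊕b7 = 1⊕1⊕0⊕0 = 0
s2: b2⊕b3⊕b6⊕b7 = 1⊕1⊕0⊕0 = 0
s4: b4⊕b5⊕b6⊕b7 = 1⊕0⊕0⊕0 = 1
Syndrome (s4...s1) = 100 → position 4.
Flip bit 4: corrected codeword = 1110000
Data bits at positions 3,5,6,7: 1000

1000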